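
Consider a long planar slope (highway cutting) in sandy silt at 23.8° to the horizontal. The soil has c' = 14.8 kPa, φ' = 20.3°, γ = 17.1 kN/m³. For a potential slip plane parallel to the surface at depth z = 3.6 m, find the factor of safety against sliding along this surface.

FS = 1.49

For an infinite slope with a slip plane parallel to the surface (no pore pressure): FS = [c' + γz cos²β tanφ'] / [γz sinβ cosβ].
γz = 17.1·3.6 = 61.56 kN/m²
Numerator = 14.8 + 61.56·cos²23.8°·tan20.3° = 14.8 + 61.56·0.8372·0.3699 = 33.863 kPa
Denominator = 61.56·sin23.8°·cos23.8° = 61.56·0.4035·0.9150 = 22.730 kPa
FS = 33.863 / 22.730 = 1.490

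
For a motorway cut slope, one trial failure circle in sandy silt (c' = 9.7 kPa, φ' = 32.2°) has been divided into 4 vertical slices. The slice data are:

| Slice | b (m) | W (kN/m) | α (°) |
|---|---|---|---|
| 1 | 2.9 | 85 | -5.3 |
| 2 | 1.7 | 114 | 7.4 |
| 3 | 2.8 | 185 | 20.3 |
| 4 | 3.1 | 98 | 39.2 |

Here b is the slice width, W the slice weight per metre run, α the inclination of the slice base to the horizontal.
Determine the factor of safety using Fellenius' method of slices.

Ordinary method of slices: FS = Σ[c'·Δl_i + (W_i cosα_i)·tanφ'] / Σ W_i sinα_i, with Δl_i = b_i / cosα_i.
Slice 1: Δl = 2.9/cos(-5.3°) = 2.912 m; N'_1 = 85·cos(-5.3°) = 84.6; c'Δl = 28.25; W sinα = -7.9
Slice 2: Δl = 1.7/cos7.4° = 1.714 m; N'_2 = 114·cos7.4° = 113.1; c'Δl = 16.63; W sinα = 14.7
Slice 3: Δl = 2.8/cos20.3° = 2.985 m; N'_3 = 185·cos20.3° = 173.5; c'Δl = 28.96; W sinα = 64.2
Slice 4: Δl = 3.1/cos39.2° = 4.000 m; N'_4 = 98·cos39.2° = 75.9; c'Δl = 38.80; W sinα = 61.9
Σc'Δl = 112.6 kN/m; ΣN' = 447.1 kN/m; ΣW sinα = 133.0 kN/m
Resisting = 112.6 + 447.1·tan32.2° = 112.6 + 281.6 = 394.2 kN/m
FS = 394.2 / 133.0 = 2.965

FS = 2.97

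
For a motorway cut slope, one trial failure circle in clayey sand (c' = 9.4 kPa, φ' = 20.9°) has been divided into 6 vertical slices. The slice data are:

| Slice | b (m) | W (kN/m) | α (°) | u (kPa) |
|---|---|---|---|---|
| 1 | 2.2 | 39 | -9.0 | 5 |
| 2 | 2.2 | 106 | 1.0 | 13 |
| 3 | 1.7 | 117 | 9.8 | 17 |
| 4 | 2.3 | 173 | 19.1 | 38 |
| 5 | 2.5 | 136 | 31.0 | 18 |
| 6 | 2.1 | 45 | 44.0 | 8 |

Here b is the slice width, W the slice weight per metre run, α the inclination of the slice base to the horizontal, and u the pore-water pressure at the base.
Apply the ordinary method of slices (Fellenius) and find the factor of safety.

Ordinary method of slices: FS = Σ[c'·Δl_i + (W_i cosα_i − u_i·Δl_i)·tanφ'] / Σ W_i sinα_i, with Δl_i = b_i / cosα_i.
Slice 1: Δl = 2.2/cos(-9.0°) = 2.227 m; N'_1 = 39·cos(-9.0°) − 5·2.227 = 27.4; c'Δl = 20.94; W sinα = -6.1
Slice 2: Δl = 2.2/cos1.0° = 2.200 m; N'_2 = 106·cos1.0° − 13·2.200 = 77.4; c'Δl = 20.68; W sinα = 1.8
Slice 3: Δl = 1.7/cos9.8° = 1.725 m; N'_3 = 117·cos9.8° − 17·1.725 = 86.0; c'Δl = 16.22; W sinα = 19.9
Slice 4: Δl = 2.3/cos19.1° = 2.434 m; N'_4 = 173·cos19.1° − 38·2.434 = 71.0; c'Δl = 22.88; W sinα = 56.6
Slice 5: Δl = 2.5/cos31.0° = 2.917 m; N'_5 = 136·cos31.0° − 18·2.917 = 64.1; c'Δl = 27.42; W sinα = 70.0
Slice 6: Δl = 2.1/cos44.0° = 2.919 m; N'_6 = 45·cos44.0° − 8·2.919 = 9.0; c'Δl = 27.44; W sinα = 31.3
Σc'Δl = 135.6 kN/m; ΣN' = 334.8 kN/m; ΣW sinα = 173.6 kN/m
Resisting = 135.6 + 334.8·tan20.9° = 135.6 + 127.8 = 263.4 kN/m
FS = 263.4 / 173.6 = 1.518

FS = 1.52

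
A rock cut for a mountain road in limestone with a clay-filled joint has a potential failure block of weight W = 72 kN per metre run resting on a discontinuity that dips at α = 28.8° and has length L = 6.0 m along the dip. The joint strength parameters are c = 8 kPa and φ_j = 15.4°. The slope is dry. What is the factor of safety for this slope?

Resolving the block weight along and normal to the plane and applying the Mohr–Coulomb strength on the joint:
N' = W cosα = 72·cos28.8° = 63.1 kN/m
Driving force T = W sinα = 72·sin28.8° = 34.7 kN/m
Resisting force R = c·L + N'·tanφ_j = 8·6.0 + 63.1·tan15.4° = 48.0 + 17.4 = 65.4 kN/m
FS = R / T = 65.4 / 34.7 = 1.885

FS = 1.88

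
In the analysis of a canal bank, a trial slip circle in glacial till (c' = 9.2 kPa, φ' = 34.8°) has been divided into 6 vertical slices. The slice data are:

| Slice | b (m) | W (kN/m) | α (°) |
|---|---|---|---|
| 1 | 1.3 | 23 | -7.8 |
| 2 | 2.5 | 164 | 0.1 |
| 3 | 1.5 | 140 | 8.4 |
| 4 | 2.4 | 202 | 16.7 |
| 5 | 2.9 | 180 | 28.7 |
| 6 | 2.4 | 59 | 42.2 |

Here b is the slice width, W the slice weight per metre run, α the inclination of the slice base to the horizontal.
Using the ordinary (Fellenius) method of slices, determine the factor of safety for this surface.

Ordinary method of slices: FS = Σ[c'·Δl_i + (W_i cosα_i)·tanφ'] / Σ W_i sinα_i, with Δl_i = b_i / cosα_i.
Slice 1: Δl = 1.3/cos(-7.8°) = 1.312 m; N'_1 = 23·cos(-7.8°) = 22.8; c'Δl = 12.07; W sinα = -3.1
Slice 2: Δl = 2.5/cos0.1° = 2.500 m; N'_2 = 164·cos0.1° = 164.0; c'Δl = 23.00; W sinα = 0.3
Slice 3: Δl = 1.5/cos8.4° = 1.516 m; N'_3 = 140·cos8.4° = 138.5; c'Δl = 13.95; W sinα = 20.5
Slice 4: Δl = 2.4/cos16.7° = 2.506 m; N'_4 = 202·cos16.7° = 193.5; c'Δl = 23.05; W sinα = 58.0
Slice 5: Δl = 2.9/cos28.7° = 3.306 m; N'_5 = 180·cos28.7° = 157.9; c'Δl = 30.42; W sinα = 86.4
Slice 6: Δl = 2.4/cos42.2° = 3.240 m; N'_6 = 59·cos42.2° = 43.7; c'Δl = 29.81; W sinα = 39.6
Σc'Δl = 132.3 kN/m; ΣN' = 720.4 kN/m; ΣW sinα = 201.7 kN/m
Resisting = 132.3 + 720.4·tan34.8° = 132.3 + 500.7 = 633.0 kN/m
FS = 633.0 / 201.7 = 3.138

FS = 3.14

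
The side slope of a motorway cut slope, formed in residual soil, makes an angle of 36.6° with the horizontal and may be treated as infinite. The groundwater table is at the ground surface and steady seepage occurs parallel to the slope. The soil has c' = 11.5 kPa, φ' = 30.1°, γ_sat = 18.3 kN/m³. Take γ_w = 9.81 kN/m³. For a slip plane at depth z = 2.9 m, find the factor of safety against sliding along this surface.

FS = 0.81

With seepage parallel to the slope and the water table at the surface, the effective normal stress on the slip plane uses the buoyant unit weight γ' = γ_sat − γ_w while the driving shear stress uses γ_sat:
FS = [c' + γ' z cos²β tanφ'] / [γ_sat z sinβ cosβ]
γ' = 18.3 − 9.81 = 8.49 kN/m³
Numerator = 11.5 + 8.49·2.9·cos²36.6°·tan30.1° = 11.5 + 8.49·2.9·0.6445·0.5797 = 20.699 kPa
Denominator = 18.3·2.9·sin36.6°·cos36.6° = 18.3·2.9·0.5962·0.8028 = 25.402 kPa
FS = 20.699 / 25.402 = 0.815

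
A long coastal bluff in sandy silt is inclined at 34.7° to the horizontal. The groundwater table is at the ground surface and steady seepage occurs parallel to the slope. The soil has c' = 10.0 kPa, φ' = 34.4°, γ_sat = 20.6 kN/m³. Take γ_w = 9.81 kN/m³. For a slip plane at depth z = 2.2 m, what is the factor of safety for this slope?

FS = 0.99

With seepage parallel to the slope and the water table at the surface, the effective normal stress on the slip plane uses the buoyant unit weight γ' = γ_sat − γ_w while the driving shear stress uses γ_sat:
FS = [c' + γ' z cos²β tanφ'] / [γ_sat z sinβ cosβ]
γ' = 20.6 − 9.81 = 10.79 kN/m³
Numerator = 10.0 + 10.79·2.2·cos²34.7°·tan34.4° = 10.0 + 10.79·2.2·0.6759·0.6847 = 20.986 kPa
Denominator = 20.6·2.2·sin34.7°·cos34.7° = 20.6·2.2·0.5693·0.8221 = 21.211 kPa
FS = 20.986 / 21.211 = 0.989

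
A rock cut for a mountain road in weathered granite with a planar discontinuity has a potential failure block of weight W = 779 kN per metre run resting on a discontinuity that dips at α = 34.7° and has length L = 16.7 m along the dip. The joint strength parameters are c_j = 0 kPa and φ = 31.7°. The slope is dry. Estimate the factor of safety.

FS = 0.89

Resolving the block weight along and normal to the plane and applying the Mohr–Coulomb strength on the joint:
N' = W cosα = 779·cos34.7° = 640.5 kN/m
Driving force T = W sinα = 779·sin34.7° = 443.5 kN/m
Resisting force R = c_j·L + N'·tanφ = 0·16.7 + 640.5·tan31.7° = 0.0 + 395.6 = 395.6 kN/m
FS = R / T = 395.6 / 443.5 = 0.892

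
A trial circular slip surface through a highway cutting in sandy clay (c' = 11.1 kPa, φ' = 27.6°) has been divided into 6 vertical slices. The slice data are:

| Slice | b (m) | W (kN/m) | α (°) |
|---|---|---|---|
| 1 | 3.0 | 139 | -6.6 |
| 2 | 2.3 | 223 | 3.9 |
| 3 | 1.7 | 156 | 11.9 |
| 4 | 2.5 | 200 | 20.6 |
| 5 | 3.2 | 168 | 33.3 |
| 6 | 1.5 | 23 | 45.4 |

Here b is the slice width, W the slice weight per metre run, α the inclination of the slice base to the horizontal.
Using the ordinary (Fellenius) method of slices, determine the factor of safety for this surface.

Ordinary method of slices: FS = Σ[c'·Δl_i + (W_i cosα_i)·tanφ'] / Σ W_i sinα_i, with Δl_i = b_i / cosα_i.
Slice 1: Δl = 3.0/cos(-6.6°) = 3.020 m; N'_1 = 139·cos(-6.6°) = 138.1; c'Δl = 33.52; W sinα = -16.0
Slice 2: Δl = 2.3/cos3.9° = 2.305 m; N'_2 = 223·cos3.9° = 222.5; c'Δl = 25.59; W sinα = 15.2
Slice 3: Δl = 1.7/cos11.9° = 1.737 m; N'_3 = 156·cos11.9° = 152.6; c'Δl = 19.28; W sinα = 32.2
Slice 4: Δl = 2.5/cos20.6° = 2.671 m; N'_4 = 200·cos20.6° = 187.2; c'Δl = 29.65; W sinα = 70.4
Slice 5: Δl = 3.2/cos33.3° = 3.829 m; N'_5 = 168·cos33.3° = 140.4; c'Δl = 42.50; W sinα = 92.2
Slice 6: Δl = 1.5/cos45.4° = 2.136 m; N'_6 = 23·cos45.4° = 16.1; c'Δl = 23.71; W sinα = 16.4
Σc'Δl = 174.3 kN/m; ΣN' = 857.0 kN/m; ΣW sinα = 210.3 kN/m
Resisting = 174.3 + 857.0·tan27.6° = 174.3 + 448.0 = 622.3 kN/m
FS = 622.3 / 210.3 = 2.958

FS = 2.96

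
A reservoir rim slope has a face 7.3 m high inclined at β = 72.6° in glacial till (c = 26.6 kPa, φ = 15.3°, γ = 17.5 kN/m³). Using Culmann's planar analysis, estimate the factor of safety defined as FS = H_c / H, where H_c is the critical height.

FS = 1.67

H_c = (4c/γ) · sinβ cosφ / [1 − cos(β − φ)]
    = (4·26.6/17.5) · sin72.6°·cos15.3° / [1 − cos57.3°]
    = 6.080 · 0.9204 / 0.4598 = 12.17 m
FS = H_c / H = 12.17 / 7.3 = 1.667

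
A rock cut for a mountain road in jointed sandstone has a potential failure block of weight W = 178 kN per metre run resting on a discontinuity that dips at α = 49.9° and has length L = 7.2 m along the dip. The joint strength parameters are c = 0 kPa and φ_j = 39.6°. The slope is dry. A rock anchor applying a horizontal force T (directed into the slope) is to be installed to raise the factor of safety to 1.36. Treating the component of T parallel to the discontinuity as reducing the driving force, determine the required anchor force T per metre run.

T = 60 kN/m

Resolving forces along and normal to the sliding plane, with the horizontal anchor force T adding T·sinα to the effective normal force and T·cosα acting up the plane against the driving force:
FS = [cL + (W cosα + T sinα) tanφ_j] / [W sinα − T cosα]
Without the anchor: N' = 114.7 kN/m, driving T_d = 136.2 kN/m, resisting R = 0·7.2 + 114.7·tan39.6° = 94.9 kN/m, FS = 0.70.
Setting FS = 1.36 and solving for T:
1.36·(136.2 − T cos49.9°) = 94.9 + T sin49.9°·tan39.6°
T·(sin49.9°·tan39.6° + 1.36·cos49.9°) = 1.36·136.2 − 94.9
T·(0.7649·0.8273 + 1.36·0.6441) = 185.2 − 94.9 = 90.3
T·1.5088 = 90.3
T = 59.9 kN/m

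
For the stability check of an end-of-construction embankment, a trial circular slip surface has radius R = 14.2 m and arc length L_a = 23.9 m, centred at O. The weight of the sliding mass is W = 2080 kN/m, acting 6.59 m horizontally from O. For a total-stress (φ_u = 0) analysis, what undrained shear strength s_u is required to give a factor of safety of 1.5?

FS = s_u·L_a·R / (W·d), so s_u = FS·W·d / (L_a·R).
s_u = 1.5·2080·6.59 / (23.90·14.2) = 20560.8 / 339.38 = 60.58 kPa

s_u = 60.6 kPa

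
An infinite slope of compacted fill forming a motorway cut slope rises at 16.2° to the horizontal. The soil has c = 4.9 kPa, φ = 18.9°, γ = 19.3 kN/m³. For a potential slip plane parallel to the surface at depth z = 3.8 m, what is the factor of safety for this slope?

FS = 1.43

For an infinite slope with a slip plane parallel to the surface (no pore pressure): FS = [c + γz cos²β tanφ] / [γz sinβ cosβ].
γz = 19.3·3.8 = 73.34 kN/m²
Numerator = 4.9 + 73.34·cos²16.2°·tan18.9° = 4.9 + 73.34·0.9222·0.3424 = 28.055 kPa
Denominator = 73.34·sin16.2°·cos16.2° = 73.34·0.2790·0.9603 = 19.649 kPa
FS = 28.055 / 19.649 = 1.428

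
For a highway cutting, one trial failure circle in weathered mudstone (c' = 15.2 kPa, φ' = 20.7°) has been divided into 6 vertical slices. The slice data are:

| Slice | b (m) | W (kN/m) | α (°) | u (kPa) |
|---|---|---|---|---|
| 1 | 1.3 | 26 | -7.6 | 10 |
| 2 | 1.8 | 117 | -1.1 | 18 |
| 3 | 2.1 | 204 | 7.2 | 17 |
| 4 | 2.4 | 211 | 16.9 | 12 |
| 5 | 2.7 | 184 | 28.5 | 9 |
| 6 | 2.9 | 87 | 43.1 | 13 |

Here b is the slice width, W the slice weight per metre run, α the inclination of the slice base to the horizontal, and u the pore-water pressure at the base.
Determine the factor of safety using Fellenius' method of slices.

FS = 1.94

Ordinary method of slices: FS = Σ[c'·Δl_i + (W_i cosα_i − u_i·Δl_i)·tanφ'] / Σ W_i sinα_i, with Δl_i = b_i / cosα_i.
Slice 1: Δl = 1.3/cos(-7.6°) = 1.312 m; N'_1 = 26·cos(-7.6°) − 10·1.312 = 12.7; c'Δl = 19.94; W sinα = -3.4
Slice 2: Δl = 1.8/cos(-1.1°) = 1.800 m; N'_2 = 117·cos(-1.1°) − 18·1.800 = 84.6; c'Δl = 27.37; W sinα = -2.2
Slice 3: Δl = 2.1/cos7.2° = 2.117 m; N'_3 = 204·cos7.2° − 17·2.117 = 166.4; c'Δl = 32.17; W sinα = 25.6
Slice 4: Δl = 2.4/cos16.9° = 2.508 m; N'_4 = 211·cos16.9° − 12·2.508 = 171.8; c'Δl = 38.13; W sinα = 61.3
Slice 5: Δl = 2.7/cos28.5° = 3.072 m; N'_5 = 184·cos28.5° − 9·3.072 = 134.1; c'Δl = 46.70; W sinα = 87.8
Slice 6: Δl = 2.9/cos43.1° = 3.972 m; N'_6 = 87·cos43.1° − 13·3.972 = 11.9; c'Δl = 60.37; W sinα = 59.4
Σc'Δl = 224.7 kN/m; ΣN' = 581.4 kN/m; ΣW sinα = 228.5 kN/m
Resisting = 224.7 + 581.4·tan20.7° = 224.7 + 219.7 = 444.4 kN/m
FS = 444.4 / 228.5 = 1.945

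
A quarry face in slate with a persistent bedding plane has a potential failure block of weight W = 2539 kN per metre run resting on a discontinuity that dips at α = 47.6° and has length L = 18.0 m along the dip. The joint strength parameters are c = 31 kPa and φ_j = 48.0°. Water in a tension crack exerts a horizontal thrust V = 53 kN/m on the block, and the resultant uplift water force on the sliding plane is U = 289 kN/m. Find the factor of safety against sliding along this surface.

Resolving the block weight along and normal to the plane and applying the Mohr–Coulomb strength on the joint:
N' = W cosα − U − V sinα = 2539·cos47.6° − 289 − 53·sin47.6° = 1383.9 kN/m
Driving force T = W sinα + V cosα = 2539·sin47.6° + 53·cos47.6° = 1910.7 kN/m
Resisting force R = c·L + N'·tanφ_j = 31·18.0 + 1383.9·tan48.0° = 558.0 + 1537.0 = 2095.0 kN/m
FS = R / T = 2095.0 / 1910.7 = 1.096

FS = 1.10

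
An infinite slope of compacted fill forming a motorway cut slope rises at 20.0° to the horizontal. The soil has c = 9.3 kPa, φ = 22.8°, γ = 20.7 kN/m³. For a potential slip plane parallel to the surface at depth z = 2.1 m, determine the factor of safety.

For an infinite slope with a slip plane parallel to the surface (no pore pressure): FS = [c + γz cos²β tanφ] / [γz sinβ cosβ].
γz = 20.7·2.1 = 43.47 kN/m²
Numerator = 9.3 + 43.47·cos²20.0°·tan22.8° = 9.3 + 43.47·0.8830·0.4204 = 25.436 kPa
Denominator = 43.47·sin20.0°·cos20.0° = 43.47·0.3420·0.9397 = 13.971 kPa
FS = 25.436 / 13.971 = 1.821

FS = 1.82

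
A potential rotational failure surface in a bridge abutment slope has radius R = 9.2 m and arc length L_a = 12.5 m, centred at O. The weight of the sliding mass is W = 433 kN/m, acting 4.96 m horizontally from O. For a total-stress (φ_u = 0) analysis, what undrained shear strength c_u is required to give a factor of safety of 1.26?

FS = c_u·L_a·R / (W·d), so c_u = FS·W·d / (L_a·R).
c_u = 1.26·433·4.96 / (12.50·9.2) = 2706.1 / 115.00 = 23.53 kPa

c_u = 23.5 kPa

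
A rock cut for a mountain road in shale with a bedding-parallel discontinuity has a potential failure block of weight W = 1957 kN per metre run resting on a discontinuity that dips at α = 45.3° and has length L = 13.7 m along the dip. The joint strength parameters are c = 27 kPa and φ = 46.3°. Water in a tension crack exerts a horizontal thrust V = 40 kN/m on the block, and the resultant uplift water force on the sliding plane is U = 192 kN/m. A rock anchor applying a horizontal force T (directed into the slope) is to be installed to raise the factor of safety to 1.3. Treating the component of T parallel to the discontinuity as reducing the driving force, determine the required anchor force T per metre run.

Resolving forces along and normal to the sliding plane, with the horizontal anchor force T adding T·sinα to the effective normal force and T·cosα acting up the plane against the driving force:
FS = [cL + (W cosα − U − V sinα + T sinα) tanφ] / [W sinα + V cosα − T cosα]
Without the anchor: N' = 1156.1 kN/m, driving T_d = 1419.2 kN/m, resisting R = 27·13.7 + 1156.1·tan46.3° = 1579.7 kN/m, FS = 1.11.
Setting FS = 1.3 and solving for T:
1.3·(1419.2 − T cos45.3°) = 1579.7 + T sin45.3°·tan46.3°
T·(sin45.3°·tan46.3° + 1.3·cos45.3°) = 1.3·1419.2 − 1579.7
T·(0.7108·1.0464 + 1.3·0.7034) = 1844.9 − 1579.7 = 265.2
T·1.6582 = 265.2
T = 159.9 kN/m

T = 160 kN/m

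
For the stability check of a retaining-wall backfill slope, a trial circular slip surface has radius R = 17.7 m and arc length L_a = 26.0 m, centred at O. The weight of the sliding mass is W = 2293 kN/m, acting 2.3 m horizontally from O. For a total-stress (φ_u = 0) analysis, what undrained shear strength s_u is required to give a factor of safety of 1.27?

s_u = 14.6 kPa

FS = s_u·L_a·R / (W·d), so s_u = FS·W·d / (L_a·R).
s_u = 1.27·2293·2.3 / (26.00·17.7) = 6697.9 / 460.20 = 14.55 kPa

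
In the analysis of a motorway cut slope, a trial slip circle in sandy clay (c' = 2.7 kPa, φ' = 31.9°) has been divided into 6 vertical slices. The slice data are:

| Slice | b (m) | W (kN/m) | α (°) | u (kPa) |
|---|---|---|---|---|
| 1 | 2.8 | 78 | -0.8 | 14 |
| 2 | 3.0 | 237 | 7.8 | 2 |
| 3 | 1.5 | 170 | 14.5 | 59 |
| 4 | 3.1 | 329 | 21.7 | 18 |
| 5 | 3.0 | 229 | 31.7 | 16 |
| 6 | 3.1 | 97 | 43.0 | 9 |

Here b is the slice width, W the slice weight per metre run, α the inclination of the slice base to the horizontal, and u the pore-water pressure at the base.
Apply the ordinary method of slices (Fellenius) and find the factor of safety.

Ordinary method of slices: FS = Σ[c'·Δl_i + (W_i cosα_i − u_i·Δl_i)·tanφ'] / Σ W_i sinα_i, with Δl_i = b_i / cosα_i.
Slice 1: Δl = 2.8/cos(-0.8°) = 2.800 m; N'_1 = 78·cos(-0.8°) − 14·2.800 = 38.8; c'Δl = 7.56; W sinα = -1.1
Slice 2: Δl = 3.0/cos7.8° = 3.028 m; N'_2 = 237·cos7.8° − 2·3.028 = 228.8; c'Δl = 8.18; W sinα = 32.2
Slice 3: Δl = 1.5/cos14.5° = 1.549 m; N'_3 = 170·cos14.5° − 59·1.549 = 73.2; c'Δl = 4.18; W sinα = 42.6
Slice 4: Δl = 3.1/cos21.7° = 3.336 m; N'_4 = 329·cos21.7° − 18·3.336 = 245.6; c'Δl = 9.01; W sinα = 121.6
Slice 5: Δl = 3.0/cos31.7° = 3.526 m; N'_5 = 229·cos31.7° − 16·3.526 = 138.4; c'Δl = 9.52; W sinα = 120.3
Slice 6: Δl = 3.1/cos43.0° = 4.239 m; N'_6 = 97·cos43.0° − 9·4.239 = 32.8; c'Δl = 11.44; W sinα = 66.2
Σc'Δl = 49.9 kN/m; ΣN' = 757.6 kN/m; ΣW sinα = 381.8 kN/m
Resisting = 49.9 + 757.6·tan31.9° = 49.9 + 471.5 = 521.4 kN/m
FS = 521.4 / 381.8 = 1.366

FS = 1.37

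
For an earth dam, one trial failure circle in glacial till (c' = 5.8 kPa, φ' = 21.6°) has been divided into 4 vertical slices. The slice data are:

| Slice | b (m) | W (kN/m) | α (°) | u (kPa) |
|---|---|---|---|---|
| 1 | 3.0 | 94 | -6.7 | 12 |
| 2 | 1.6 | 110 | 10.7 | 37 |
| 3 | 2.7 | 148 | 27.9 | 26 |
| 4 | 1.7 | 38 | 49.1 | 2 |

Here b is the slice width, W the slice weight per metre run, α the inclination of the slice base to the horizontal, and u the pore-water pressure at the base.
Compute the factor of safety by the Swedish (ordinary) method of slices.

Ordinary method of slices: FS = Σ[c'·Δl_i + (W_i cosα_i − u_i·Δl_i)·tanφ'] / Σ W_i sinα_i, with Δl_i = b_i / cosα_i.
Slice 1: Δl = 3.0/cos(-6.7°) = 3.021 m; N'_1 = 94·cos(-6.7°) − 12·3.021 = 57.1; c'Δl = 17.52; W sinα = -11.0
Slice 2: Δl = 1.6/cos10.7° = 1.628 m; N'_2 = 110·cos10.7° − 37·1.628 = 47.8; c'Δl = 9.44; W sinα = 20.4
Slice 3: Δl = 2.7/cos27.9° = 3.055 m; N'_3 = 148·cos27.9° − 26·3.055 = 51.4; c'Δl = 17.72; W sinα = 69.3
Slice 4: Δl = 1.7/cos49.1° = 2.596 m; N'_4 = 38·cos49.1° − 2·2.596 = 19.7; c'Δl = 15.06; W sinα = 28.7
Σc'Δl = 59.7 kN/m; ΣN' = 176.0 kN/m; ΣW sinα = 107.4 kN/m
Resisting = 59.7 + 176.0·tan21.6° = 59.7 + 69.7 = 129.4 kN/m
FS = 129.4 / 107.4 = 1.205

FS = 1.20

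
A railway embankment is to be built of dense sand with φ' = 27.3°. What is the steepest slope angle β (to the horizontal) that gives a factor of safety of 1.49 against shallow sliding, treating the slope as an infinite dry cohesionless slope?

β = 19.1°

For an infinite dry cohesionless slope FS = tanφ'/tanβ, so tanβ = tanφ' / FS.
tanβ = tan27.3° / 1.49 = 0.5161 / 1.49 = 0.3464
β = arctan(0.3464) = 19.11°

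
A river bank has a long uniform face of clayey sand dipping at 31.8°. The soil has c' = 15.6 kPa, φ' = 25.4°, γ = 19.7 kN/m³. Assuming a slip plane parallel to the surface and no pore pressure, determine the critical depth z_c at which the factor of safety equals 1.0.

z_c = 7.55 m

Setting FS = 1.00 in FS = [c' + γz cos²β tanφ'] / [γz sinβ cosβ] and solving for z:
z = c' / [γ cosβ (FS·sinβ − cosβ·tanφ')]
  = 15.6 / [19.7·cos31.8°·(1.00·sin31.8° − cos31.8°·tan25.4°)]
  = 15.6 / [19.7·0.8499·(1.00·0.5270 − 0.8499·0.4748)]
  = 15.6 / 2.0660 = 7.551 m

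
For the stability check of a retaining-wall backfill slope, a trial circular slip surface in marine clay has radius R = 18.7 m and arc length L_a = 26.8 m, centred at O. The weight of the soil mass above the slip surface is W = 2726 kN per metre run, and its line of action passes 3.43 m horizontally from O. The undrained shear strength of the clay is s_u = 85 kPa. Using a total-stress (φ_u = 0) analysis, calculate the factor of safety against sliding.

FS = 4.56

Taking moments about the centre O, the resisting moment is provided by the undrained shear strength acting along the arc:
M_R = s_u·L_a·R = 85·26.80·18.7 = 42598.6 kN·m/m
M_D = W·d = 2726·3.43 = 9350.2 kN·m/m
FS = M_R / M_D = 42598.6 / 9350.2 = 4.556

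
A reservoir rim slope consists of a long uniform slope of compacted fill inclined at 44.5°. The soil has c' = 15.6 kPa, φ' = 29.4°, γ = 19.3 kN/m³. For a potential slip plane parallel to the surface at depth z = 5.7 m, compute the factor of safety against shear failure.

FS = 0.86

For an infinite slope with a slip plane parallel to the surface (no pore pressure): FS = [c' + γz cos²β tanφ'] / [γz sinβ cosβ].
γz = 19.3·5.7 = 110.01 kN/m²
Numerator = 15.6 + 110.01·cos²44.5°·tan29.4° = 15.6 + 110.01·0.5087·0.5635 = 47.135 kPa
Denominator = 110.01·sin44.5°·cos44.5° = 110.01·0.7009·0.7133 = 54.997 kPa
FS = 47.135 / 54.997 = 0.857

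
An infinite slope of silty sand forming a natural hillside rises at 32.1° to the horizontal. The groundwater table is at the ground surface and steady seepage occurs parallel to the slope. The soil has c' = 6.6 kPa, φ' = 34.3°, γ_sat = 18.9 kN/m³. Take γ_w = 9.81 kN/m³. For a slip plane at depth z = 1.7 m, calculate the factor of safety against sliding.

FS = 0.98

With seepage parallel to the slope and the water table at the surface, the effective normal stress on the slip plane uses the buoyant unit weight γ' = γ_sat − γ_w while the driving shear stress uses γ_sat:
FS = [c' + γ' z cos²β tanφ'] / [γ_sat z sinβ cosβ]
γ' = 18.9 − 9.81 = 9.09 kN/m³
Numerator = 6.6 + 9.09·1.7·cos²32.1°·tan34.3° = 6.6 + 9.09·1.7·0.7176·0.6822 = 14.165 kPa
Denominator = 18.9·1.7·sin32.1°·cos32.1° = 18.9·1.7·0.5314·0.8471 = 14.464 kPa
FS = 14.165 / 14.464 = 0.979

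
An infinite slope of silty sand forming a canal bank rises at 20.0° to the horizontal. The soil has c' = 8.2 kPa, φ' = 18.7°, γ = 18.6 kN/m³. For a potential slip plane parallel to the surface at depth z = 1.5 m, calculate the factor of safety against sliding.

FS = 1.84

For an infinite slope with a slip plane parallel to the surface (no pore pressure): FS = [c' + γz cos²β tanφ'] / [γz sinβ cosβ].
γz = 18.6·1.5 = 27.90 kN/m²
Numerator = 8.2 + 27.90·cos²20.0°·tan18.7° = 8.2 + 27.90·0.8830·0.3385 = 16.539 kPa
Denominator = 27.90·sin20.0°·cos20.0° = 27.90·0.3420·0.9397 = 8.967 kPa
FS = 16.539 / 8.967 = 1.844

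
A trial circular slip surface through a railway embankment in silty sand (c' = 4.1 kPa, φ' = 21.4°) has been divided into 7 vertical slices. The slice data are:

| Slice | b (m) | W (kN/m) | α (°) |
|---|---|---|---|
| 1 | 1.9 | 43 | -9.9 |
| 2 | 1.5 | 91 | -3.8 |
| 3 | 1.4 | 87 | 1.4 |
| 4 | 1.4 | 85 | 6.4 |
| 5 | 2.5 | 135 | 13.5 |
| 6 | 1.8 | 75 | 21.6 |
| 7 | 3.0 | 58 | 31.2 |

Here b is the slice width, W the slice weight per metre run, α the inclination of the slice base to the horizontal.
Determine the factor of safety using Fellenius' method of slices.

Ordinary method of slices: FS = Σ[c'·Δl_i + (W_i cosα_i)·tanφ'] / Σ W_i sinα_i, with Δl_i = b_i / cosα_i.
Slice 1: Δl = 1.9/cos(-9.9°) = 1.929 m; N'_1 = 43·cos(-9.9°) = 42.4; c'Δl = 7.91; W sinα = -7.4
Slice 2: Δl = 1.5/cos(-3.8°) = 1.503 m; N'_2 = 91·cos(-3.8°) = 90.8; c'Δl = 6.16; W sinα = -6.0
Slice 3: Δl = 1.4/cos1.4° = 1.400 m; N'_3 = 87·cos1.4° = 87.0; c'Δl = 5.74; W sinα = 2.1
Slice 4: Δl = 1.4/cos6.4° = 1.409 m; N'_4 = 85·cos6.4° = 84.5; c'Δl = 5.78; W sinα = 9.5
Slice 5: Δl = 2.5/cos13.5° = 2.571 m; N'_5 = 135·cos13.5° = 131.3; c'Δl = 10.54; W sinα = 31.5
Slice 6: Δl = 1.8/cos21.6° = 1.936 m; N'_6 = 75·cos21.6° = 69.7; c'Δl = 7.94; W sinα = 27.6
Slice 7: Δl = 3.0/cos31.2° = 3.507 m; N'_7 = 58·cos31.2° = 49.6; c'Δl = 14.38; W sinα = 30.0
Σc'Δl = 58.4 kN/m; ΣN' = 555.2 kN/m; ΣW sinα = 87.3 kN/m
Resisting = 58.4 + 555.2·tan21.4° = 58.4 + 217.6 = 276.0 kN/m
FS = 276.0 / 87.3 = 3.160

FS = 3.16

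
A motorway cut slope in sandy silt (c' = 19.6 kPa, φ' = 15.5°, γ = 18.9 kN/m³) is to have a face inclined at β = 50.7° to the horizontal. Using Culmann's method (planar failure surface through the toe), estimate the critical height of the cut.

Culmann's analysis gives the critical failure plane at α_cr = (β + φ')/2 = (50.7 + 15.5)/2 = 33.1°, and the critical height
H_c = (4c'/γ) · sinβ cosφ' / [1 − cos(β − φ')]
    = (4·19.6/18.9) · sin50.7°·cos15.5° / [1 − cos(35.2°)]
    = 4.148 · 0.7738·0.9636 / [1 − 0.8171]
    = 4.148 · 0.7457 / 0.1829
    = 16.92 m

H_c = 16.92 m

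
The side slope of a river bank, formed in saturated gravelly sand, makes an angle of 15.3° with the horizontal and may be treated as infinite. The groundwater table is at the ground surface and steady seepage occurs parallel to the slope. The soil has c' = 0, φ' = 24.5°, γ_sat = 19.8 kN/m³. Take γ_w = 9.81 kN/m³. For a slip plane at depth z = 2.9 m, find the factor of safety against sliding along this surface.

With seepage parallel to the slope and the water table at the surface, the effective normal stress on the slip plane uses the buoyant unit weight γ' = γ_sat − γ_w while the driving shear stress uses γ_sat:
FS = [c' + γ' z cos²β tanφ'] / [γ_sat z sinβ cosβ]
(For c' = 0 this reduces to FS = (γ'/γ_sat)·tanφ'/tanβ.)
γ' = 19.8 − 9.81 = 9.99 kN/m³
Numerator = 0.0 + 9.99·2.9·cos²15.3°·tan24.5° = 0.0 + 9.99·2.9·0.9304·0.4557 = 12.284 kPa
Denominator = 19.8·2.9·sin15.3°·cos15.3° = 19.8·2.9·0.2639·0.9646 = 14.615 kPa
FS = 12.284 / 14.615 = 0.840

FS = 0.84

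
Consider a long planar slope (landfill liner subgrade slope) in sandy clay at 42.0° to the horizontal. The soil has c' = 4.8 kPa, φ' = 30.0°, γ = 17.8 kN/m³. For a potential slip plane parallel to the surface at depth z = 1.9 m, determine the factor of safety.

FS = 0.93

For an infinite slope with a slip plane parallel to the surface (no pore pressure): FS = [c' + γz cos²β tanφ'] / [γz sinβ cosβ].
γz = 17.8·1.9 = 33.82 kN/m²
Numerator = 4.8 + 33.82·cos²42.0°·tan30.0° = 4.8 + 33.82·0.5523·0.5774 = 15.584 kPa
Denominator = 33.82·sin42.0°·cos42.0° = 33.82·0.6691·0.7431 = 16.817 kPa
FS = 15.584 / 16.817 = 0.927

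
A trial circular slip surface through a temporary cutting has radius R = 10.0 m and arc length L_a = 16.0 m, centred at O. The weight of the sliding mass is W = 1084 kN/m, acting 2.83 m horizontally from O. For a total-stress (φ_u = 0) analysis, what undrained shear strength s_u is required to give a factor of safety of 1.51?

FS = s_u·L_a·R / (W·d), so s_u = FS·W·d / (L_a·R).
s_u = 1.51·1084·2.83 / (16.00·10.0) = 4632.3 / 160.00 = 28.95 kPa

s_u = 29.0 kPa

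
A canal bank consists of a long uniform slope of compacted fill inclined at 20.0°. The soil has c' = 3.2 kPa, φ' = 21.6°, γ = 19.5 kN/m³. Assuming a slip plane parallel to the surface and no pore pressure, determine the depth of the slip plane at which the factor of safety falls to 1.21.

Setting FS = 1.21 in FS = [c' + γz cos²β tanφ'] / [γz sinβ cosβ] and solving for z:
z = c' / [γ cosβ (FS·sinβ − cosβ·tanφ')]
  = 3.2 / [19.5·cos20.0°·(1.21·sin20.0° − cos20.0°·tan21.6°)]
  = 3.2 / [19.5·0.9397·(1.21·0.3420 − 0.9397·0.3959)]
  = 3.2 / 0.7658 = 4.178 m

z = 4.18 m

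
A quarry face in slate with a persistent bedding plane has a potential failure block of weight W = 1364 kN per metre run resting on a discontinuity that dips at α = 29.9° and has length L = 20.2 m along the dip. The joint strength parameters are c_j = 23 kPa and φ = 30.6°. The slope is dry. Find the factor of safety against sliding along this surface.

FS = 1.71

Resolving the block weight along and normal to the plane and applying the Mohr–Coulomb strength on the joint:
N' = W cosα = 1364·cos29.9° = 1182.4 kN/m
Driving force T = W sinα = 1364·sin29.9° = 679.9 kN/m
Resisting force R = c_j·L + N'·tanφ = 23·20.2 + 1182.4·tan30.6° = 464.6 + 699.3 = 1163.9 kN/m
FS = R / T = 1163.9 / 679.9 = 1.712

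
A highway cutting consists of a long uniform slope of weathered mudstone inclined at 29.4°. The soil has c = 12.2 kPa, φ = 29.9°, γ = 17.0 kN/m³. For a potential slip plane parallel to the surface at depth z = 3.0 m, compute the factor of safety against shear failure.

FS = 1.58

For an infinite slope with a slip plane parallel to the surface (no pore pressure): FS = [c + γz cos²β tanφ] / [γz sinβ cosβ].
γz = 17.0·3.0 = 51.00 kN/m²
Numerator = 12.2 + 51.00·cos²29.4°·tan29.9° = 12.2 + 51.00·0.7590·0.5750 = 34.459 kPa
Denominator = 51.00·sin29.4°·cos29.4° = 51.00·0.4909·0.8712 = 21.812 kPa
FS = 34.459 / 21.812 = 1.580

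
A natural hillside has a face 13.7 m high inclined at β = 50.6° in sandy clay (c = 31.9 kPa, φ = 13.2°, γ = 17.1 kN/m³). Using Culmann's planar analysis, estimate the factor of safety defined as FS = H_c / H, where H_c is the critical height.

FS = 1.99

H_c = (4c/γ) · sinβ cosφ / [1 − cos(β − φ)]
    = (4·31.9/17.1) · sin50.6°·cos13.2° / [1 − cos37.4°]
    = 7.462 · 0.7523 / 0.2056 = 27.31 m
FS = H_c / H = 27.31 / 13.7 = 1.993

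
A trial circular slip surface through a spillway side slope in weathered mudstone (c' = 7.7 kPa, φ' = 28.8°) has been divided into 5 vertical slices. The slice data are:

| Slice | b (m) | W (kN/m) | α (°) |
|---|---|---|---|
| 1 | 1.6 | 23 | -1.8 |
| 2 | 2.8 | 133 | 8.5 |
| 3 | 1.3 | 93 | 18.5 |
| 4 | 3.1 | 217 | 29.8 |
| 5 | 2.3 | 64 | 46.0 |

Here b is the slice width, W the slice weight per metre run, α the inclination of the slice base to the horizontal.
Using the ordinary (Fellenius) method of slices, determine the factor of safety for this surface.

Ordinary method of slices: FS = Σ[c'·Δl_i + (W_i cosα_i)·tanφ'] / Σ W_i sinα_i, with Δl_i = b_i / cosα_i.
Slice 1: Δl = 1.6/cos(-1.8°) = 1.601 m; N'_1 = 23·cos(-1.8°) = 23.0; c'Δl = 12.33; W sinα = -0.7
Slice 2: Δl = 2.8/cos8.5° = 2.831 m; N'_2 = 133·cos8.5° = 131.5; c'Δl = 21.80; W sinα = 19.7
Slice 3: Δl = 1.3/cos18.5° = 1.371 m; N'_3 = 93·cos18.5° = 88.2; c'Δl = 10.56; W sinα = 29.5
Slice 4: Δl = 3.1/cos29.8° = 3.572 m; N'_4 = 217·cos29.8° = 188.3; c'Δl = 27.51; W sinα = 107.8
Slice 5: Δl = 2.3/cos46.0° = 3.311 m; N'_5 = 64·cos46.0° = 44.5; c'Δl = 25.49; W sinα = 46.0
Σc'Δl = 97.7 kN/m; ΣN' = 475.5 kN/m; ΣW sinα = 202.3 kN/m
Resisting = 97.7 + 475.5·tan28.8° = 97.7 + 261.4 = 359.1 kN/m
FS = 359.1 / 202.3 = 1.775

FS = 1.77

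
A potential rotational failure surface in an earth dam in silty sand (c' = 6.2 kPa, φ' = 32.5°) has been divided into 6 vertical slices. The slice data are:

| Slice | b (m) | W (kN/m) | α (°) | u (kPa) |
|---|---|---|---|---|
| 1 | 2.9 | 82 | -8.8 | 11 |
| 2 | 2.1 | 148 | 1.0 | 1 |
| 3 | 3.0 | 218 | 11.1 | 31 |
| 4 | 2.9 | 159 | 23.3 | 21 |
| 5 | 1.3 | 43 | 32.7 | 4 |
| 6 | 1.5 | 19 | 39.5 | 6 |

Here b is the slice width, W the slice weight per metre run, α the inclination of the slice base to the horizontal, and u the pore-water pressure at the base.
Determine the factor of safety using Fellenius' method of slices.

FS = 2.79

Ordinary method of slices: FS = Σ[c'·Δl_i + (W_i cosα_i − u_i·Δl_i)·tanφ'] / Σ W_i sinα_i, with Δl_i = b_i / cosα_i.
Slice 1: Δl = 2.9/cos(-8.8°) = 2.935 m; N'_1 = 82·cos(-8.8°) − 11·2.935 = 48.8; c'Δl = 18.19; W sinα = -12.5
Slice 2: Δl = 2.1/cos1.0° = 2.100 m; N'_2 = 148·cos1.0° − 1·2.100 = 145.9; c'Δl = 13.02; W sinα = 2.6
Slice 3: Δl = 3.0/cos11.1° = 3.057 m; N'_3 = 218·cos11.1° − 31·3.057 = 119.1; c'Δl = 18.95; W sinα = 42.0
Slice 4: Δl = 2.9/cos23.3° = 3.158 m; N'_4 = 159·cos23.3° − 21·3.158 = 79.7; c'Δl = 19.58; W sinα = 62.9
Slice 5: Δl = 1.3/cos32.7° = 1.545 m; N'_5 = 43·cos32.7° − 4·1.545 = 30.0; c'Δl = 9.58; W sinα = 23.2
Slice 6: Δl = 1.5/cos39.5° = 1.944 m; N'_6 = 19·cos39.5° − 6·1.944 = 3.0; c'Δl = 12.05; W sinα = 12.1
Σc'Δl = 91.4 kN/m; ΣN' = 426.5 kN/m; ΣW sinα = 130.2 kN/m
Resisting = 91.4 + 426.5·tan32.5° = 91.4 + 271.7 = 363.1 kN/m
FS = 363.1 / 130.2 = 2.788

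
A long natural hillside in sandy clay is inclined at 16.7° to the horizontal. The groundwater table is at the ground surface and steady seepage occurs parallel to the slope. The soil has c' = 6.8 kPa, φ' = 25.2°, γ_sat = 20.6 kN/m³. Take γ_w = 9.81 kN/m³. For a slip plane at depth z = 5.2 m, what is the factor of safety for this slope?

With seepage parallel to the slope and the water table at the surface, the effective normal stress on the slip plane uses the buoyant unit weight γ' = γ_sat − γ_w while the driving shear stress uses γ_sat:
FS = [c' + γ' z cos²β tanφ'] / [γ_sat z sinβ cosβ]
γ' = 20.6 − 9.81 = 10.79 kN/m³
Numerator = 6.8 + 10.79·5.2·cos²16.7°·tan25.2° = 6.8 + 10.79·5.2·0.9174·0.4706 = 31.022 kPa
Denominator = 20.6·5.2·sin16.7°·cos16.7° = 20.6·5.2·0.2874·0.9578 = 29.484 kPa
FS = 31.022 / 29.484 = 1.052

FS = 1.05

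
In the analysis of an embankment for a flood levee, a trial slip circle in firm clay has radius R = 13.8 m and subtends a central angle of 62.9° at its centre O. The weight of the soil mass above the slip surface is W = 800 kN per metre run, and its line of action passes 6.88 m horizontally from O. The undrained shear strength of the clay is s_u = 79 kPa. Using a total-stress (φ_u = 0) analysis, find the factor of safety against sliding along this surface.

Taking moments about the centre O, the resisting moment is provided by the undrained shear strength acting along the arc:
Arc length L_a = R·θ = 13.8·(62.9°·π/180) = 13.8·1.0978 = 15.15 m
M_R = s_u·L_a·R = 79·15.15·13.8 = 16516.3 kN·m/m
M_D = W·d = 800·6.88 = 5504.0 kN·m/m
FS = M_R / M_D = 16516.3 / 5504.0 = 3.001

FS = 3.00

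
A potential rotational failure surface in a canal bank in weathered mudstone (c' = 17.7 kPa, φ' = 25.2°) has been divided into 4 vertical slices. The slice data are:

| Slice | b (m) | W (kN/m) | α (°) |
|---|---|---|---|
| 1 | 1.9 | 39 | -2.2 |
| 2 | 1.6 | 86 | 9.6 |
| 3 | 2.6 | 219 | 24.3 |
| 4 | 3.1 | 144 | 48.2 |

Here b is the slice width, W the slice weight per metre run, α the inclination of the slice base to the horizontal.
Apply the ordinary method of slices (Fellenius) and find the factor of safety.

Ordinary method of slices: FS = Σ[c'·Δl_i + (W_i cosα_i)·tanφ'] / Σ W_i sinα_i, with Δl_i = b_i / cosα_i.
Slice 1: Δl = 1.9/cos(-2.2°) = 1.901 m; N'_1 = 39·cos(-2.2°) = 39.0; c'Δl = 33.65; W sinα = -1.5
Slice 2: Δl = 1.6/cos9.6° = 1.623 m; N'_2 = 86·cos9.6° = 84.8; c'Δl = 28.72; W sinα = 14.3
Slice 3: Δl = 2.6/cos24.3° = 2.853 m; N'_3 = 219·cos24.3° = 199.6; c'Δl = 50.49; W sinα = 90.1
Slice 4: Δl = 3.1/cos48.2° = 4.651 m; N'_4 = 144·cos48.2° = 96.0; c'Δl = 82.32; W sinα = 107.3
Σc'Δl = 195.2 kN/m; ΣN' = 419.3 kN/m; ΣW sinα = 210.3 kN/m
Resisting = 195.2 + 419.3·tan25.2° = 195.2 + 197.3 = 392.5 kN/m
FS = 392.5 / 210.3 = 1.866

FS = 1.87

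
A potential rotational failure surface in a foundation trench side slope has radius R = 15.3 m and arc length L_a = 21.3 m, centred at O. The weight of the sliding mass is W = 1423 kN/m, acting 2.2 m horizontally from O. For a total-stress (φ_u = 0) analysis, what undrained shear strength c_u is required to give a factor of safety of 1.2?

c_u = 11.5 kPa

FS = c_u·L_a·R / (W·d), so c_u = FS·W·d / (L_a·R).
c_u = 1.2·1423·2.2 / (21.30·15.3) = 3756.7 / 325.89 = 11.53 kPa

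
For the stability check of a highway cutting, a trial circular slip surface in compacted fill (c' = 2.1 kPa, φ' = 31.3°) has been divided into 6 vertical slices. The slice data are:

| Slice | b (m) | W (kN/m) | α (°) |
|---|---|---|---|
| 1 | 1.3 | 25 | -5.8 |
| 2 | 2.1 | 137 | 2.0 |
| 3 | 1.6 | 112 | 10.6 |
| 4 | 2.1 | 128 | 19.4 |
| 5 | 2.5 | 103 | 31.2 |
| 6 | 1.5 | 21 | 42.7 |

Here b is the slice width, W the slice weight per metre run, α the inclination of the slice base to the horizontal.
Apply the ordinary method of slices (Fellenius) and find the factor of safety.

FS = 2.46

Ordinary method of slices: FS = Σ[c'·Δl_i + (W_i cosα_i)·tanφ'] / Σ W_i sinα_i, with Δl_i = b_i / cosα_i.
Slice 1: Δl = 1.3/cos(-5.8°) = 1.307 m; N'_1 = 25·cos(-5.8°) = 24.9; c'Δl = 2.74; W sinα = -2.5
Slice 2: Δl = 2.1/cos2.0° = 2.101 m; N'_2 = 137·cos2.0° = 136.9; c'Δl = 4.41; W sinα = 4.8
Slice 3: Δl = 1.6/cos10.6° = 1.628 m; N'_3 = 112·cos10.6° = 110.1; c'Δl = 3.42; W sinα = 20.6
Slice 4: Δl = 2.1/cos19.4° = 2.226 m; N'_4 = 128·cos19.4° = 120.7; c'Δl = 4.68; W sinα = 42.5
Slice 5: Δl = 2.5/cos31.2° = 2.923 m; N'_5 = 103·cos31.2° = 88.1; c'Δl = 6.14; W sinα = 53.4
Slice 6: Δl = 1.5/cos42.7° = 2.041 m; N'_6 = 21·cos42.7° = 15.4; c'Δl = 4.29; W sinα = 14.2
Σc'Δl = 25.7 kN/m; ΣN' = 496.1 kN/m; ΣW sinα = 133.0 kN/m
Resisting = 25.7 + 496.1·tan31.3° = 25.7 + 301.7 = 327.3 kN/m
FS = 327.3 / 133.0 = 2.462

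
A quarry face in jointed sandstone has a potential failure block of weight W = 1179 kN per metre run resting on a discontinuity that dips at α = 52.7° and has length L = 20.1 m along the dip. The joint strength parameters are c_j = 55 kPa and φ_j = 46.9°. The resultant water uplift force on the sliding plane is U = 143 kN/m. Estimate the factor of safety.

FS = 1.83

Resolving the block weight along and normal to the plane and applying the Mohr–Coulomb strength on the joint:
N' = W cosα − U = 1179·cos52.7° − 143 = 571.5 kN/m
Driving force T = W sinα = 1179·sin52.7° = 937.9 kN/m
Resisting force R = c_j·L + N'·tanφ_j = 55·20.1 + 571.5·tan46.9° = 1105.5 + 610.7 = 1716.2 kN/m
FS = R / T = 1716.2 / 937.9 = 1.830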